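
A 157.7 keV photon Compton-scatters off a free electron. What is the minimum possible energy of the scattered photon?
97.5129 keV (at θ = 180°)

The scattered photon has minimum energy when its wavelength is maximum, i.e., when the Compton shift Δλ = λ_C(1 − cos θ) is maximum. This occurs at θ = 180° (backscattering), giving Δλ_max = 2λ_C = 4.8526 pm.

Initial wavelength: λ₀ = hc/E₀ = 7.8620 pm
Maximum final wavelength: λ'_max = λ₀ + 2λ_C = 7.8620 + 4.8526 = 12.7146 pm
Minimum final energy: E'_min = hc/λ'_max = 97.5129 keV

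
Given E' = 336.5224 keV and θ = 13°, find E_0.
342.3000 keV

Convert final energy to wavelength (hc ≈ 1239.842 keV·pm):
λ' = hc/E' = 1239.842 / 336.5224 = 3.6843 pm

Calculate the Compton shift:
Δλ = λ_C(1 - cos(13°))
Δλ = 2.4263 × (1 - cos(13°))
Δλ = 0.0622 pm

Initial wavelength:
λ = λ' - Δλ = 3.6843 - 0.0622 = 3.6221 pm

Initial energy:
E = hc/λ = 1239.842 / 3.6221 = 342.3000 keV

(Intermediate values are shown rounded; full precision is carried through to the final answer.)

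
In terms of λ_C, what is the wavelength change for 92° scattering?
1.0349 λ_C

The Compton shift formula is:
Δλ = λ_C(1 - cos θ)

Dividing both sides by λ_C:
Δλ/λ_C = 1 - cos θ

For θ = 92°:
Δλ/λ_C = 1 - cos(92°)
Δλ/λ_C = 1 - -0.0349
Δλ/λ_C = 1.0349

This means the shift is 1.0349 × λ_C = 2.5110 pm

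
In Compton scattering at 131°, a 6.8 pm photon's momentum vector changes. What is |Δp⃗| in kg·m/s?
1.4518e-22 kg·m/s

Photon momentum magnitude is p = h/λ.

Initial momentum:
p₀ = h/λ = 6.6261e-34/6.8000e-12 = 9.7442e-23 kg·m/s

After scattering:
λ' = λ + Δλ = 6.8 + 4.0181 = 10.8181 pm
p' = h/λ' = 6.6261e-34/1.0818e-11 = 6.1250e-23 kg·m/s

Momentum is a vector; the scattered photon's direction makes angle θ = 131° with the incident direction. The magnitude of the vector change Δp⃗ = p⃗₀ − p⃗' is found from the law of cosines:
|Δp⃗|² = p₀² + p'² − 2p₀p'cos θ
|Δp⃗|² = (9.7442e-23)² + (6.1250e-23)² − 2·9.7442e-23·6.1250e-23·cos(131°)
|Δp⃗| = 1.4518e-22 kg·m/s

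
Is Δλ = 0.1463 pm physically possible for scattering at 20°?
Yes, consistent

Calculate the expected shift for θ = 20°:

Δλ_expected = λ_C(1 - cos(20°))
Δλ_expected = 2.4263 × (1 - cos(20°))
Δλ_expected = 2.4263 × 0.0603
Δλ_expected = 0.1463 pm

Given shift: 0.1463 pm
Expected shift: 0.1463 pm
Difference: 0.0000 pm

The values match. This is consistent with Compton scattering at the stated angle.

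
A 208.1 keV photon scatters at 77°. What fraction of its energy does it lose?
0.2399 (or 23.99%)

Calculate initial and final photon energies:

Initial: E₀ = 208.1 keV → λ₀ = 5.9579 pm
Compton shift: Δλ = 1.8805 pm
Final wavelength: λ' = 7.8384 pm
Final energy: E' = 158.1749 keV

Fractional energy loss:
(E₀ - E')/E₀ = (208.1000 - 158.1749)/208.1000
= 49.9251/208.1000
= 0.2399
= 23.99%

(Intermediate values are shown rounded; full precision is carried through to the final answer.)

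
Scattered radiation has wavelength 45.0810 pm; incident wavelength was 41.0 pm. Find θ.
133.00°

First find the wavelength shift:
Δλ = λ' - λ = 45.0810 - 41.0 = 4.0810 pm

Using Δλ = λ_C(1 - cos θ), with λ_C = h/(m_e·c) ≈ 2.42631024 pm:
cos θ = 1 - Δλ/λ_C
cos θ = 1 - 4.0810/2.42631024
cos θ = -0.681978

θ = arccos(-0.681978)
θ = 133.00°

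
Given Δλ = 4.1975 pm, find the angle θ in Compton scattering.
136.89°

From the Compton formula Δλ = λ_C(1 - cos θ), we can solve for θ:

cos θ = 1 - Δλ/λ_C

Given:
- Δλ = 4.1975 pm
- λ_C = h/(m_e·c) ≈ 2.42631024 pm

cos θ = 1 - 4.1975/2.42631024
cos θ = 1 - 1.729993
cos θ = -0.729993

θ = arccos(-0.729993)
θ = 136.89°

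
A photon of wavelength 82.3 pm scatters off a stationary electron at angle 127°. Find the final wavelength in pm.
86.1865 pm

Using the Compton scattering formula:
λ' = λ + Δλ = λ + λ_C(1 - cos θ)

Given:
- Initial wavelength λ = 82.3 pm
- Scattering angle θ = 127°
- Compton wavelength λ_C ≈ 2.4263 pm

Calculate the shift:
Δλ = 2.4263 × (1 - cos(127°))
Δλ = 2.4263 × 1.6018
Δλ = 3.8865 pm

Final wavelength:
λ' = 82.3 + 3.8865 = 86.1865 pm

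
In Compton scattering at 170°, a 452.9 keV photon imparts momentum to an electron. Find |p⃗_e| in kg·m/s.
3.2879e-22 kg·m/s

The electron is initially at rest, so by conservation of momentum:
p⃗_e = p⃗₀ − p⃗'  (incident photon momentum minus scattered photon momentum)

Photon momentum magnitudes (p = h/λ = E/c):
λ₀ = hc/E₀ = 2.7376 pm → p₀ = h/λ₀ = 2.4204e-22 kg·m/s
Δλ = λ_C(1 − cos 170°) = 4.8158 pm
λ' = 7.5533 pm → p' = h/λ' = 8.7724e-23 kg·m/s

The scattered photon makes angle θ = 170° with the incident direction, so by the law of cosines:
|p⃗_e|² = p₀² + p'² − 2p₀p'cos θ
|p⃗_e|² = (2.4204e-22)² + (8.7724e-23)² − 2·2.4204e-22·8.7724e-23·cos(170°)
|p⃗_e| = 3.2879e-22 kg·m/s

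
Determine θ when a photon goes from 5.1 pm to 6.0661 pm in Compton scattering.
53.00°

First find the wavelength shift:
Δλ = λ' - λ = 6.0661 - 5.1 = 0.9661 pm

Using Δλ = λ_C(1 - cos θ), with λ_C = h/(m_e·c) ≈ 2.42631024 pm:
cos θ = 1 - Δλ/λ_C
cos θ = 1 - 0.9661/2.42631024
cos θ = 0.601823

θ = arccos(0.601823)
θ = 53.00°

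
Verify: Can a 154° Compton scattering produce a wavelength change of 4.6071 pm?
Yes, consistent

Calculate the expected shift for θ = 154°:

Δλ_expected = λ_C(1 - cos(154°))
Δλ_expected = 2.4263 × (1 - cos(154°))
Δλ_expected = 2.4263 × 1.8988
Δλ_expected = 4.6071 pm

Given shift: 4.6071 pm
Expected shift: 4.6071 pm
Difference: 0.0000 pm

The values match. This is consistent with Compton scattering at the stated angle.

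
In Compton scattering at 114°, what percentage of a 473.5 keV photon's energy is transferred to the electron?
0.5659 (or 56.59%)

Calculate initial and final photon energies:

Initial: E₀ = 473.5 keV → λ₀ = 2.6185 pm
Compton shift: Δλ = 3.4132 pm
Final wavelength: λ' = 6.0316 pm
Final energy: E' = 205.5563 keV

Fractional energy loss:
(E₀ - E')/E₀ = (473.5000 - 205.5563)/473.5000
= 267.9437/473.5000
= 0.5659
= 56.59%

(Intermediate values are shown rounded; full precision is carried through to the final answer.)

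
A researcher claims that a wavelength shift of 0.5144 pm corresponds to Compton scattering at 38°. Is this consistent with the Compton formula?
Yes, consistent

Calculate the expected shift for θ = 38°:

Δλ_expected = λ_C(1 - cos(38°))
Δλ_expected = 2.4263 × (1 - cos(38°))
Δλ_expected = 2.4263 × 0.2120
Δλ_expected = 0.5144 pm

Given shift: 0.5144 pm
Expected shift: 0.5144 pm
Difference: 0.0000 pm

The values match. This is consistent with Compton scattering at the stated angle.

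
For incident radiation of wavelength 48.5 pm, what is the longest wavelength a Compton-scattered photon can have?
53.3526 pm (at θ = 180°)

The Compton shift is Δλ = λ_C(1 − cos θ).

Since cos θ ranges from −1 to 1, the factor (1 − cos θ) ranges from 0 to 2; the maximum shift occurs at θ = 180° (backscattering):
Δλ_max = 2λ_C = 2 × 2.4263 pm = 4.8526 pm

Maximum scattered wavelength:
λ'_max = λ₀ + Δλ_max = 48.5 + 4.8526 = 53.3526 pm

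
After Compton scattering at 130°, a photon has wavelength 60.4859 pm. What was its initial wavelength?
56.5000 pm

From λ' = λ + Δλ, we have λ = λ' - Δλ

First calculate the Compton shift:
Δλ = λ_C(1 - cos θ)
Δλ = 2.4263 × (1 - cos(130°))
Δλ = 2.4263 × 1.6428
Δλ = 3.9859 pm

Initial wavelength:
λ = λ' - Δλ
λ = 60.4859 - 3.9859
λ = 56.5000 pm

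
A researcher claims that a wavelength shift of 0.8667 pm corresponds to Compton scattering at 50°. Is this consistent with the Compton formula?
Yes, consistent

Calculate the expected shift for θ = 50°:

Δλ_expected = λ_C(1 - cos(50°))
Δλ_expected = 2.4263 × (1 - cos(50°))
Δλ_expected = 2.4263 × 0.3572
Δλ_expected = 0.8667 pm

Given shift: 0.8667 pm
Expected shift: 0.8667 pm
Difference: 0.0000 pm

The values match. This is consistent with Compton scattering at the stated angle.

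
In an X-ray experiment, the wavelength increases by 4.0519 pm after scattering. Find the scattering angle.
132.07°

From the Compton formula Δλ = λ_C(1 - cos θ), we can solve for θ:

cos θ = 1 - Δλ/λ_C

Given:
- Δλ = 4.0519 pm
- λ_C = h/(m_e·c) ≈ 2.42631024 pm

cos θ = 1 - 4.0519/2.42631024
cos θ = 1 - 1.669984
cos θ = -0.669984

θ = arccos(-0.669984)
θ = 132.07°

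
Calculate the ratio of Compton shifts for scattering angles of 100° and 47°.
100° produces the larger shift by a factor of 3.691

Calculate both shifts using Δλ = λ_C(1 - cos θ):

For θ₁ = 47°:
Δλ₁ = 2.4263 × (1 - cos(47°))
Δλ₁ = 2.4263 × 0.3180
Δλ₁ = 0.7716 pm

For θ₂ = 100°:
Δλ₂ = 2.4263 × (1 - cos(100°))
Δλ₂ = 2.4263 × 1.1736
Δλ₂ = 2.8476 pm

The 100° angle produces the larger shift.
Ratio: 2.8476/0.7716 = 3.691

(Intermediate values are shown rounded; full precision is carried through to the final answer.)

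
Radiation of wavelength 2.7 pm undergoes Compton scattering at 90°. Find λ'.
5.1263 pm

Using the Compton formula: λ' = λ + λ_C(1 − cos θ)

For θ = 90°, cos θ = 0 (exact) = 0.0000, so:
1 − cos 90° = 1 − (0) = 1.0000

Δλ = λ_C × 1.0000 = 2.4263 × 1.0000 = 2.4263 pm

λ' = 2.7 + 2.4263 = 5.1263 pm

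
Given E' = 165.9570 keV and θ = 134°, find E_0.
369.0999 keV

Convert final energy to wavelength (hc ≈ 1239.842 keV·pm):
λ' = hc/E' = 1239.842 / 165.9570 = 7.4709 pm

Calculate the Compton shift:
Δλ = λ_C(1 - cos(134°))
Δλ = 2.4263 × (1 - cos(134°))
Δλ = 4.1118 pm

Initial wavelength:
λ = λ' - Δλ = 7.4709 - 4.1118 = 3.3591 pm

Initial energy:
E = hc/λ = 1239.842 / 3.3591 = 369.0999 keV

(Intermediate values are shown rounded; full precision is carried through to the final answer.)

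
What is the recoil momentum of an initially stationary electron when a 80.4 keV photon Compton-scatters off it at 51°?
3.6040e-23 kg·m/s

The electron is initially at rest, so by conservation of momentum:
p⃗_e = p⃗₀ − p⃗'  (incident photon momentum minus scattered photon momentum)

Photon momentum magnitudes (p = h/λ = E/c):
λ₀ = hc/E₀ = 15.4209 pm → p₀ = h/λ₀ = 4.2968e-23 kg·m/s
Δλ = λ_C(1 − cos 51°) = 0.8994 pm
λ' = 16.3203 pm → p' = h/λ' = 4.0600e-23 kg·m/s

The scattered photon makes angle θ = 51° with the incident direction, so by the law of cosines:
|p⃗_e|² = p₀² + p'² − 2p₀p'cos θ
|p⃗_e|² = (4.2968e-23)² + (4.0600e-23)² − 2·4.2968e-23·4.0600e-23·cos(51°)
|p⃗_e| = 3.6040e-23 kg·m/s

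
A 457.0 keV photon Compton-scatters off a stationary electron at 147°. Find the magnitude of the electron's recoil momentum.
3.2560e-22 kg·m/s

The electron is initially at rest, so by conservation of momentum:
p⃗_e = p⃗₀ − p⃗'  (incident photon momentum minus scattered photon momentum)

Photon momentum magnitudes (p = h/λ = E/c):
λ₀ = hc/E₀ = 2.7130 pm → p₀ = h/λ₀ = 2.4423e-22 kg·m/s
Δλ = λ_C(1 − cos 147°) = 4.4612 pm
λ' = 7.1742 pm → p' = h/λ' = 9.2360e-23 kg·m/s

The scattered photon makes angle θ = 147° with the incident direction, so by the law of cosines:
|p⃗_e|² = p₀² + p'² − 2p₀p'cos θ
|p⃗_e|² = (2.4423e-22)² + (9.2360e-23)² − 2·2.4423e-22·9.2360e-23·cos(147°)
|p⃗_e| = 3.2560e-22 kg·m/s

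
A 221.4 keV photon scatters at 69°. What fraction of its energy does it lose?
0.2175 (or 21.75%)

Calculate initial and final photon energies:

Initial: E₀ = 221.4 keV → λ₀ = 5.6000 pm
Compton shift: Δλ = 1.5568 pm
Final wavelength: λ' = 7.1568 pm
Final energy: E' = 173.2395 keV

Fractional energy loss:
(E₀ - E')/E₀ = (221.4000 - 173.2395)/221.4000
= 48.1605/221.4000
= 0.2175
= 21.75%

(Intermediate values are shown rounded; full precision is carried through to the final answer.)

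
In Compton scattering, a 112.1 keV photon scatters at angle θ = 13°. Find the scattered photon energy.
111.4732 keV

First convert energy to wavelength:
λ = hc/E, with hc ≈ 1239.842 keV·pm (i.e. 1239.842 eV·nm)

For E = 112.1 keV = 112100 eV:
λ = 1239.842 keV·pm / 112.1 keV
λ = 11.0601 pm

Calculate the Compton shift:
Δλ = λ_C(1 - cos(13°)) = 2.4263 × 0.0256
Δλ = 0.0622 pm

Final wavelength:
λ' = 11.0601 + 0.0622 = 11.1223 pm

Final energy:
E' = hc/λ' = 1239.842 / 11.1223 = 111.4732 keV

(Intermediate values are shown rounded; full precision is carried through to the final answer.)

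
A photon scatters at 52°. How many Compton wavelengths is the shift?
0.3843 λ_C

The Compton shift formula is:
Δλ = λ_C(1 - cos θ)

Dividing both sides by λ_C:
Δλ/λ_C = 1 - cos θ

For θ = 52°:
Δλ/λ_C = 1 - cos(52°)
Δλ/λ_C = 1 - 0.6157
Δλ/λ_C = 0.3843

This means the shift is 0.3843 × λ_C = 0.9325 pm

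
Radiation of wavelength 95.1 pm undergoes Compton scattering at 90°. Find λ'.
97.5263 pm

Using the Compton formula: λ' = λ + λ_C(1 − cos θ)

For θ = 90°, cos θ = 0 (exact) = 0.0000, so:
1 − cos 90° = 1 − (0) = 1.0000

Δλ = λ_C × 1.0000 = 2.4263 × 1.0000 = 2.4263 pm

λ' = 95.1 + 2.4263 = 97.5263 pm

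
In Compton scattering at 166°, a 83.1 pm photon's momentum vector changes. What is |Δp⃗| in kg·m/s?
1.5398e-23 kg·m/s

Photon momentum magnitude is p = h/λ.

Initial momentum:
p₀ = h/λ = 6.6261e-34/8.3100e-11 = 7.9736e-24 kg·m/s

After scattering:
λ' = λ + Δλ = 83.1 + 4.7805 = 87.8805 pm
p' = h/λ' = 6.6261e-34/8.7881e-11 = 7.5399e-24 kg·m/s

Momentum is a vector; the scattered photon's direction makes angle θ = 166° with the incident direction. The magnitude of the vector change Δp⃗ = p⃗₀ − p⃗' is found from the law of cosines:
|Δp⃗|² = p₀² + p'² − 2p₀p'cos θ
|Δp⃗|² = (7.9736e-24)² + (7.5399e-24)² − 2·7.9736e-24·7.5399e-24·cos(166°)
|Δp⃗| = 1.5398e-23 kg·m/s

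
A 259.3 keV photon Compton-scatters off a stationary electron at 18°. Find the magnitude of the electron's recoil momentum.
4.2959e-23 kg·m/s

The electron is initially at rest, so by conservation of momentum:
p⃗_e = p⃗₀ − p⃗'  (incident photon momentum minus scattered photon momentum)

Photon momentum magnitudes (p = h/λ = E/c):
λ₀ = hc/E₀ = 4.7815 pm → p₀ = h/λ₀ = 1.3858e-22 kg·m/s
Δλ = λ_C(1 − cos 18°) = 0.1188 pm
λ' = 4.9002 pm → p' = h/λ' = 1.3522e-22 kg·m/s

The scattered photon makes angle θ = 18° with the incident direction, so by the law of cosines:
|p⃗_e|² = p₀² + p'² − 2p₀p'cos θ
|p⃗_e|² = (1.3858e-22)² + (1.3522e-22)² − 2·1.3858e-22·1.3522e-22·cos(18°)
|p⃗_e| = 4.2959e-23 kg·m/s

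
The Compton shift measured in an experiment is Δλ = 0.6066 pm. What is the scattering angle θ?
41.41°

From the Compton formula Δλ = λ_C(1 - cos θ), we can solve for θ:

cos θ = 1 - Δλ/λ_C

Given:
- Δλ = 0.6066 pm
- λ_C = h/(m_e·c) ≈ 2.42631024 pm

cos θ = 1 - 0.6066/2.42631024
cos θ = 1 - 0.250009
cos θ = 0.749991

θ = arccos(0.749991)
θ = 41.41°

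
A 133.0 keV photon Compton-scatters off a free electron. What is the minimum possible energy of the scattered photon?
87.4684 keV (at θ = 180°)

The scattered photon has minimum energy when its wavelength is maximum, i.e., when the Compton shift Δλ = λ_C(1 − cos θ) is maximum. This occurs at θ = 180° (backscattering), giving Δλ_max = 2λ_C = 4.8526 pm.

Initial wavelength: λ₀ = hc/E₀ = 9.3221 pm
Maximum final wavelength: λ'_max = λ₀ + 2λ_C = 9.3221 + 4.8526 = 14.1747 pm
Minimum final energy: E'_min = hc/λ'_max = 87.4684 keV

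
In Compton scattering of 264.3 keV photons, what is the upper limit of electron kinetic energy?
134.3874 keV

Maximum energy transfer occurs at θ = 180° (backscattering).

Initial photon: E₀ = 264.3 keV → λ₀ = 4.6910 pm

Maximum Compton shift (at 180°):
Δλ_max = 2λ_C = 2 × 2.4263 = 4.8526 pm

Final wavelength:
λ' = 4.6910 + 4.8526 = 9.5437 pm

Minimum photon energy (maximum energy to electron):
E'_min = hc/λ' = 129.9126 keV

Maximum electron kinetic energy:
K_max = E₀ - E'_min = 264.3000 - 129.9126 = 134.3874 keV

(Intermediate values are shown rounded; full precision is carried through to the final answer.)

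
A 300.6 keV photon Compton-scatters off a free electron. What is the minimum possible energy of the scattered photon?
138.1104 keV (at θ = 180°)

The scattered photon has minimum energy when its wavelength is maximum, i.e., when the Compton shift Δλ = λ_C(1 − cos θ) is maximum. This occurs at θ = 180° (backscattering), giving Δλ_max = 2λ_C = 4.8526 pm.

Initial wavelength: λ₀ = hc/E₀ = 4.1246 pm
Maximum final wavelength: λ'_max = λ₀ + 2λ_C = 4.1246 + 4.8526 = 8.9772 pm
Minimum final energy: E'_min = hc/λ'_max = 138.1104 keV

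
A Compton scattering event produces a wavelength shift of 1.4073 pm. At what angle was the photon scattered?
65.17°

From the Compton formula Δλ = λ_C(1 - cos θ), we can solve for θ:

cos θ = 1 - Δλ/λ_C

Given:
- Δλ = 1.4073 pm
- λ_C = h/(m_e·c) ≈ 2.42631024 pm

cos θ = 1 - 1.4073/2.42631024
cos θ = 1 - 0.580017
cos θ = 0.419983

θ = arccos(0.419983)
θ = 65.17°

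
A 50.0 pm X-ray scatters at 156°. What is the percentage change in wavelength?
9.2857%

Calculate the Compton shift:
Δλ = λ_C(1 - cos(156°))
Δλ = 2.4263 × (1 - cos(156°))
Δλ = 2.4263 × 1.9135
Δλ = 4.6429 pm

Percentage change:
(Δλ/λ₀) × 100 = (4.6429/50.0) × 100
= 9.2857%

(Intermediate values are shown rounded; full precision is carried through to the final answer.)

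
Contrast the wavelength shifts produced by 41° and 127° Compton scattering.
127° produces the larger shift by a factor of 6.530

Calculate both shifts using Δλ = λ_C(1 - cos θ):

For θ₁ = 41°:
Δλ₁ = 2.4263 × (1 - cos(41°))
Δλ₁ = 2.4263 × 0.2453
Δλ₁ = 0.5952 pm

For θ₂ = 127°:
Δλ₂ = 2.4263 × (1 - cos(127°))
Δλ₂ = 2.4263 × 1.6018
Δλ₂ = 3.8865 pm

The 127° angle produces the larger shift.
Ratio: 3.8865/0.5952 = 6.530

(Intermediate values are shown rounded; full precision is carried through to the final answer.)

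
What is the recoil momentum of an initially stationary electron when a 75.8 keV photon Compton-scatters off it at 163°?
7.1131e-23 kg·m/s

The electron is initially at rest, so by conservation of momentum:
p⃗_e = p⃗₀ − p⃗'  (incident photon momentum minus scattered photon momentum)

Photon momentum magnitudes (p = h/λ = E/c):
λ₀ = hc/E₀ = 16.3568 pm → p₀ = h/λ₀ = 4.0510e-23 kg·m/s
Δλ = λ_C(1 − cos 163°) = 4.7466 pm
λ' = 21.1034 pm → p' = h/λ' = 3.1398e-23 kg·m/s

The scattered photon makes angle θ = 163° with the incident direction, so by the law of cosines:
|p⃗_e|² = p₀² + p'² − 2p₀p'cos θ
|p⃗_e|² = (4.0510e-23)² + (3.1398e-23)² − 2·4.0510e-23·3.1398e-23·cos(163°)
|p⃗_e| = 7.1131e-23 kg·m/s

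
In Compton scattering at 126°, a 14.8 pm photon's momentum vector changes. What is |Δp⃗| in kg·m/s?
7.1666e-23 kg·m/s

Photon momentum magnitude is p = h/λ.

Initial momentum:
p₀ = h/λ = 6.6261e-34/1.4800e-11 = 4.4771e-23 kg·m/s

After scattering:
λ' = λ + Δλ = 14.8 + 3.8525 = 18.6525 pm
p' = h/λ' = 6.6261e-34/1.8652e-11 = 3.5524e-23 kg·m/s

Momentum is a vector; the scattered photon's direction makes angle θ = 126° with the incident direction. The magnitude of the vector change Δp⃗ = p⃗₀ − p⃗' is found from the law of cosines:
|Δp⃗|² = p₀² + p'² − 2p₀p'cos θ
|Δp⃗|² = (4.4771e-23)² + (3.5524e-23)² − 2·4.4771e-23·3.5524e-23·cos(126°)
|Δp⃗| = 7.1666e-23 kg·m/s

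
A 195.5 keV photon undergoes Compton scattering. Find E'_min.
110.7543 keV (at θ = 180°)

The scattered photon has minimum energy when its wavelength is maximum, i.e., when the Compton shift Δλ = λ_C(1 − cos θ) is maximum. This occurs at θ = 180° (backscattering), giving Δλ_max = 2λ_C = 4.8526 pm.

Initial wavelength: λ₀ = hc/E₀ = 6.3419 pm
Maximum final wavelength: λ'_max = λ₀ + 2λ_C = 6.3419 + 4.8526 = 11.1945 pm
Minimum final energy: E'_min = hc/λ'_max = 110.7543 keV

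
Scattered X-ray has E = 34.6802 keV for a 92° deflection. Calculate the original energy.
37.3000 keV

Convert final energy to wavelength (hc ≈ 1239.842 keV·pm):
λ' = hc/E' = 1239.842 / 34.6802 = 35.7507 pm

Calculate the Compton shift:
Δλ = λ_C(1 - cos(92°))
Δλ = 2.4263 × (1 - cos(92°))
Δλ = 2.5110 pm

Initial wavelength:
λ = λ' - Δλ = 35.7507 - 2.5110 = 33.2397 pm

Initial energy:
E = hc/λ = 1239.842 / 33.2397 = 37.3000 keV

(Intermediate values are shown rounded; full precision is carried through to the final answer.)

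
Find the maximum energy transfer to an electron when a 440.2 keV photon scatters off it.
278.5341 keV

Maximum energy transfer occurs at θ = 180° (backscattering).

Initial photon: E₀ = 440.2 keV → λ₀ = 2.8165 pm

Maximum Compton shift (at 180°):
Δλ_max = 2λ_C = 2 × 2.4263 = 4.8526 pm

Final wavelength:
λ' = 2.8165 + 4.8526 = 7.6692 pm

Minimum photon energy (maximum energy to electron):
E'_min = hc/λ' = 161.6659 keV

Maximum electron kinetic energy:
K_max = E₀ - E'_min = 440.2000 - 161.6659 = 278.5341 keV

(Intermediate values are shown rounded; full precision is carried through to the final answer.)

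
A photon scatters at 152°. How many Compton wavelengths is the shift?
1.8829 λ_C

The Compton shift formula is:
Δλ = λ_C(1 - cos θ)

Dividing both sides by λ_C:
Δλ/λ_C = 1 - cos θ

For θ = 152°:
Δλ/λ_C = 1 - cos(152°)
Δλ/λ_C = 1 - -0.8829
Δλ/λ_C = 1.8829

This means the shift is 1.8829 × λ_C = 4.5686 pm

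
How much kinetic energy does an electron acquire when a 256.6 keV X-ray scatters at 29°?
15.1987 keV

By energy conservation: K_e = E_initial - E_final

First find the scattered photon energy:
Initial wavelength: λ = hc/E = 4.8318 pm
Compton shift: Δλ = λ_C(1 - cos(29°)) = 0.3042 pm
Final wavelength: λ' = 4.8318 + 0.3042 = 5.1360 pm
Final photon energy: E' = hc/λ' = 241.4013 keV

Electron kinetic energy:
K_e = E - E' = 256.6000 - 241.4013 = 15.1987 keV

(Intermediate values are shown rounded; full precision is carried through to the final answer.)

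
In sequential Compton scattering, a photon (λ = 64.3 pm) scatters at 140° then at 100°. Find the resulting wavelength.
71.4326 pm

Apply Compton shift twice:

First scattering at θ₁ = 140°:
Δλ₁ = λ_C(1 - cos(140°))
Δλ₁ = 2.4263 × 1.7660
Δλ₁ = 4.2850 pm

After first scattering:
λ₁ = 64.3 + 4.2850 = 68.5850 pm

Second scattering at θ₂ = 100°:
Δλ₂ = λ_C(1 - cos(100°))
Δλ₂ = 2.4263 × 1.1736
Δλ₂ = 2.8476 pm

Final wavelength:
λ₂ = 68.5850 + 2.8476 = 71.4326 pm

Total shift: Δλ_total = 4.2850 + 2.8476 = 7.1326 pm

(Intermediate values are shown rounded; full precision is carried through to the final answer.)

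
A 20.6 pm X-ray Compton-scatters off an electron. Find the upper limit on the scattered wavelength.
25.4526 pm (at θ = 180°)

The Compton shift is Δλ = λ_C(1 − cos θ).

Since cos θ ranges from −1 to 1, the factor (1 − cos θ) ranges from 0 to 2; the maximum shift occurs at θ = 180° (backscattering):
Δλ_max = 2λ_C = 2 × 2.4263 pm = 4.8526 pm

Maximum scattered wavelength:
λ'_max = λ₀ + Δλ_max = 20.6 + 4.8526 = 25.4526 pm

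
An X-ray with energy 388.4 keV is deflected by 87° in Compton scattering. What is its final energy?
225.7745 keV

First convert energy to wavelength:
λ = hc/E, with hc ≈ 1239.842 keV·pm (i.e. 1239.842 eV·nm)

For E = 388.4 keV = 388400 eV:
λ = 1239.842 keV·pm / 388.4 keV
λ = 3.1922 pm

Calculate the Compton shift:
Δλ = λ_C(1 - cos(87°)) = 2.4263 × 0.9477
Δλ = 2.2993 pm

Final wavelength:
λ' = 3.1922 + 2.2993 = 5.4915 pm

Final energy:
E' = hc/λ' = 1239.842 / 5.4915 = 225.7745 keV

(Intermediate values are shown rounded; full precision is carried through to the final answer.)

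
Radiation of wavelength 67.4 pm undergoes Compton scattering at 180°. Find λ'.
72.2526 pm

Using the Compton formula: λ' = λ + λ_C(1 − cos θ)

For θ = 180°, cos θ = -1 (exact) = -1.0000, so:
1 − cos 180° = 1 − (-1) = 2.0000

Δλ = λ_C × 2.0000 = 2.4263 × 2.0000 = 4.8526 pm

λ' = 67.4 + 4.8526 = 72.2526 pm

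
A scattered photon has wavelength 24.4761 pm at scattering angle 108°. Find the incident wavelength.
21.3000 pm

From λ' = λ + Δλ, we have λ = λ' - Δλ

First calculate the Compton shift:
Δλ = λ_C(1 - cos θ)
Δλ = 2.4263 × (1 - cos(108°))
Δλ = 2.4263 × 1.3090
Δλ = 3.1761 pm

Initial wavelength:
λ = λ' - Δλ
λ = 24.4761 - 3.1761
λ = 21.3000 pm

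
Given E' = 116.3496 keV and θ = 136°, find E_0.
191.2001 keV

Convert final energy to wavelength (hc ≈ 1239.842 keV·pm):
λ' = hc/E' = 1239.842 / 116.3496 = 10.6562 pm

Calculate the Compton shift:
Δλ = λ_C(1 - cos(136°))
Δλ = 2.4263 × (1 - cos(136°))
Δλ = 4.1717 pm

Initial wavelength:
λ = λ' - Δλ = 10.6562 - 4.1717 = 6.4845 pm

Initial energy:
E = hc/λ = 1239.842 / 6.4845 = 191.2001 keV

(Intermediate values are shown rounded; full precision is carried through to the final answer.)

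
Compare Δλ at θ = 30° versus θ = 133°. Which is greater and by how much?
133° produces the larger shift by a factor of 12.555

Calculate both shifts using Δλ = λ_C(1 - cos θ):

For θ₁ = 30°:
Δλ₁ = 2.4263 × (1 - cos(30°))
Δλ₁ = 2.4263 × 0.1340
Δλ₁ = 0.3251 pm

For θ₂ = 133°:
Δλ₂ = 2.4263 × (1 - cos(133°))
Δλ₂ = 2.4263 × 1.6820
Δλ₂ = 4.0810 pm

The 133° angle produces the larger shift.
Ratio: 4.0810/0.3251 = 12.555

(Intermediate values are shown rounded; full precision is carried through to the final answer.)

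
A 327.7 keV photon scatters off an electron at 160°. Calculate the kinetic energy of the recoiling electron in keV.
181.6603 keV

By energy conservation: K_e = E_initial - E_final

First find the scattered photon energy:
Initial wavelength: λ = hc/E = 3.7835 pm
Compton shift: Δλ = λ_C(1 - cos(160°)) = 4.7063 pm
Final wavelength: λ' = 3.7835 + 4.7063 = 8.4898 pm
Final photon energy: E' = hc/λ' = 146.0397 keV

Electron kinetic energy:
K_e = E - E' = 327.7000 - 146.0397 = 181.6603 keV

(Intermediate values are shown rounded; full precision is carried through to the final answer.)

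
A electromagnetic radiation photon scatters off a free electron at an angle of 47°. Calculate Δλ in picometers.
0.7716 pm

Using the Compton scattering formula:
Δλ = λ_C(1 - cos θ)

where λ_C = h/(m_e·c) ≈ 2.4263 pm is the Compton wavelength of an electron.

For θ = 47°:
cos(47°) = 0.6820
1 - cos(47°) = 0.3180

Δλ = 2.4263 × 0.3180
Δλ = 0.7716 pm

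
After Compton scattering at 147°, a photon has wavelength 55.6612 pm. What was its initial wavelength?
51.2000 pm

From λ' = λ + Δλ, we have λ = λ' - Δλ

First calculate the Compton shift:
Δλ = λ_C(1 - cos θ)
Δλ = 2.4263 × (1 - cos(147°))
Δλ = 2.4263 × 1.8387
Δλ = 4.4612 pm

Initial wavelength:
λ = λ' - Δλ
λ = 55.6612 - 4.4612
λ = 51.2000 pm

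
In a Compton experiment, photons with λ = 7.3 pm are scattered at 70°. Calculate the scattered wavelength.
8.8965 pm

Using the Compton scattering formula:
λ' = λ + Δλ = λ + λ_C(1 - cos θ)

Given:
- Initial wavelength λ = 7.3 pm
- Scattering angle θ = 70°
- Compton wavelength λ_C ≈ 2.4263 pm

Calculate the shift:
Δλ = 2.4263 × (1 - cos(70°))
Δλ = 2.4263 × 0.6580
Δλ = 1.5965 pm

Final wavelength:
λ' = 7.3 + 1.5965 = 8.8965 pm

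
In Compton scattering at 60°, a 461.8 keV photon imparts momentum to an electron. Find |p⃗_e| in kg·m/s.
2.1875e-22 kg·m/s

The electron is initially at rest, so by conservation of momentum:
p⃗_e = p⃗₀ − p⃗'  (incident photon momentum minus scattered photon momentum)

Photon momentum magnitudes (p = h/λ = E/c):
λ₀ = hc/E₀ = 2.6848 pm → p₀ = h/λ₀ = 2.4680e-22 kg·m/s
Δλ = λ_C(1 − cos 60°) = 1.2132 pm
λ' = 3.8980 pm → p' = h/λ' = 1.6999e-22 kg·m/s

The scattered photon makes angle θ = 60° with the incident direction, so by the law of cosines:
|p⃗_e|² = p₀² + p'² − 2p₀p'cos θ
|p⃗_e|² = (2.4680e-22)² + (1.6999e-22)² − 2·2.4680e-22·1.6999e-22·cos(60°)
|p⃗_e| = 2.1875e-22 kg·m/s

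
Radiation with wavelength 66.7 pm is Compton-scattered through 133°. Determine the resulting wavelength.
70.7810 pm

Using the Compton scattering formula:
λ' = λ + Δλ = λ + λ_C(1 - cos θ)

Given:
- Initial wavelength λ = 66.7 pm
- Scattering angle θ = 133°
- Compton wavelength λ_C ≈ 2.4263 pm

Calculate the shift:
Δλ = 2.4263 × (1 - cos(133°))
Δλ = 2.4263 × 1.6820
Δλ = 4.0810 pm

Final wavelength:
λ' = 66.7 + 4.0810 = 70.7810 pm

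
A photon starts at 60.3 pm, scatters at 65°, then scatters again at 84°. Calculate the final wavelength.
63.8736 pm

Apply Compton shift twice:

First scattering at θ₁ = 65°:
Δλ₁ = λ_C(1 - cos(65°))
Δλ₁ = 2.4263 × 0.5774
Δλ₁ = 1.4009 pm

After first scattering:
λ₁ = 60.3 + 1.4009 = 61.7009 pm

Second scattering at θ₂ = 84°:
Δλ₂ = λ_C(1 - cos(84°))
Δλ₂ = 2.4263 × 0.8955
Δλ₂ = 2.1727 pm

Final wavelength:
λ₂ = 61.7009 + 2.1727 = 63.8736 pm

Total shift: Δλ_total = 1.4009 + 2.1727 = 3.5736 pm

(Intermediate values are shown rounded; full precision is carried through to the final answer.)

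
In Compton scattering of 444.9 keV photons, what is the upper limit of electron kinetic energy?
282.6045 keV

Maximum energy transfer occurs at θ = 180° (backscattering).

Initial photon: E₀ = 444.9 keV → λ₀ = 2.7868 pm

Maximum Compton shift (at 180°):
Δλ_max = 2λ_C = 2 × 2.4263 = 4.8526 pm

Final wavelength:
λ' = 2.7868 + 4.8526 = 7.6394 pm

Minimum photon energy (maximum energy to electron):
E'_min = hc/λ' = 162.2955 keV

Maximum electron kinetic energy:
K_max = E₀ - E'_min = 444.9000 - 162.2955 = 282.6045 keV

(Intermediate values are shown rounded; full precision is carried through to the final answer.)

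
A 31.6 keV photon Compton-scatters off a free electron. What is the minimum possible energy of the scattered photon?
28.1219 keV (at θ = 180°)

The scattered photon has minimum energy when its wavelength is maximum, i.e., when the Compton shift Δλ = λ_C(1 − cos θ) is maximum. This occurs at θ = 180° (backscattering), giving Δλ_max = 2λ_C = 4.8526 pm.

Initial wavelength: λ₀ = hc/E₀ = 39.2355 pm
Maximum final wavelength: λ'_max = λ₀ + 2λ_C = 39.2355 + 4.8526 = 44.0881 pm
Minimum final energy: E'_min = hc/λ'_max = 28.1219 keV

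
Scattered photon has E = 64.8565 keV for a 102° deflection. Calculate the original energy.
76.6000 keV

Convert final energy to wavelength (hc ≈ 1239.842 keV·pm):
λ' = hc/E' = 1239.842 / 64.8565 = 19.1167 pm

Calculate the Compton shift:
Δλ = λ_C(1 - cos(102°))
Δλ = 2.4263 × (1 - cos(102°))
Δλ = 2.9308 pm

Initial wavelength:
λ = λ' - Δλ = 19.1167 - 2.9308 = 16.1859 pm

Initial energy:
E = hc/λ = 1239.842 / 16.1859 = 76.6000 keV

(Intermediate values are shown rounded; full precision is carried through to the final answer.)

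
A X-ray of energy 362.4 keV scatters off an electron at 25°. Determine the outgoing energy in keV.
339.8202 keV

First convert energy to wavelength:
λ = hc/E, with hc ≈ 1239.842 keV·pm (i.e. 1239.842 eV·nm)

For E = 362.4 keV = 362400 eV:
λ = 1239.842 keV·pm / 362.4 keV
λ = 3.4212 pm

Calculate the Compton shift:
Δλ = λ_C(1 - cos(25°)) = 2.4263 × 0.0937
Δλ = 0.2273 pm

Final wavelength:
λ' = 3.4212 + 0.2273 = 3.6485 pm

Final energy:
E' = hc/λ' = 1239.842 / 3.6485 = 339.8202 keV

(Intermediate values are shown rounded; full precision is carried through to the final answer.)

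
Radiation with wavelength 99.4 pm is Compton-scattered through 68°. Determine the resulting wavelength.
100.9174 pm

Using the Compton scattering formula:
λ' = λ + Δλ = λ + λ_C(1 - cos θ)

Given:
- Initial wavelength λ = 99.4 pm
- Scattering angle θ = 68°
- Compton wavelength λ_C ≈ 2.4263 pm

Calculate the shift:
Δλ = 2.4263 × (1 - cos(68°))
Δλ = 2.4263 × 0.6254
Δλ = 1.5174 pm

Final wavelength:
λ' = 99.4 + 1.5174 = 100.9174 pm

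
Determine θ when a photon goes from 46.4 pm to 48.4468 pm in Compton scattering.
81.00°

First find the wavelength shift:
Δλ = λ' - λ = 48.4468 - 46.4 = 2.0468 pm

Using Δλ = λ_C(1 - cos θ), with λ_C = h/(m_e·c) ≈ 2.42631024 pm:
cos θ = 1 - Δλ/λ_C
cos θ = 1 - 2.0468/2.42631024
cos θ = 0.156415

θ = arccos(0.156415)
θ = 81.00°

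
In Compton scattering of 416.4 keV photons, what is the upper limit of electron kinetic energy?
258.0579 keV

Maximum energy transfer occurs at θ = 180° (backscattering).

Initial photon: E₀ = 416.4 keV → λ₀ = 2.9775 pm

Maximum Compton shift (at 180°):
Δλ_max = 2λ_C = 2 × 2.4263 = 4.8526 pm

Final wavelength:
λ' = 2.9775 + 4.8526 = 7.8301 pm

Minimum photon energy (maximum energy to electron):
E'_min = hc/λ' = 158.3421 keV

Maximum electron kinetic energy:
K_max = E₀ - E'_min = 416.4000 - 158.3421 = 258.0579 keV

(Intermediate values are shown rounded; full precision is carried through to the final answer.)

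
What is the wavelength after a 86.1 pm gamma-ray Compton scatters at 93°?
88.6533 pm

Using the Compton scattering formula:
λ' = λ + Δλ = λ + λ_C(1 - cos θ)

Given:
- Initial wavelength λ = 86.1 pm
- Scattering angle θ = 93°
- Compton wavelength λ_C ≈ 2.4263 pm

Calculate the shift:
Δλ = 2.4263 × (1 - cos(93°))
Δλ = 2.4263 × 1.0523
Δλ = 2.5533 pm

Final wavelength:
λ' = 86.1 + 2.5533 = 88.6533 pm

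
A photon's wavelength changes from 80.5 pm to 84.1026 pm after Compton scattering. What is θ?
119.00°

First find the wavelength shift:
Δλ = λ' - λ = 84.1026 - 80.5 = 3.6026 pm

Using Δλ = λ_C(1 - cos θ), with λ_C = h/(m_e·c) ≈ 2.42631024 pm:
cos θ = 1 - Δλ/λ_C
cos θ = 1 - 3.6026/2.42631024
cos θ = -0.484806

θ = arccos(-0.484806)
θ = 119.00°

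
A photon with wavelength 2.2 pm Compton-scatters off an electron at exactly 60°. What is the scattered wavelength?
3.4132 pm

Using the Compton formula: λ' = λ + λ_C(1 − cos θ)

For θ = 60°, cos θ = 1/2 (exact) = 0.5000, so:
1 − cos 60° = 1 − (1/2) = 0.5000

Δλ = λ_C × 0.5000 = 2.4263 × 0.5000 = 1.2132 pm

λ' = 2.2 + 1.2132 = 3.4132 pm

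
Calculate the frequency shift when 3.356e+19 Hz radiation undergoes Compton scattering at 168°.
1.173e+19 Hz (decrease)

Convert frequency to wavelength (c = 299792458 m/s):
λ₀ = c/f₀ = 299792458/3.356e+19 = 8.9330291e-12 m = 8.9330 pm

Calculate Compton shift:
Δλ = λ_C(1 - cos(168°)) = 4.7996 pm

Final wavelength:
λ' = λ₀ + Δλ = 8.9330 + 4.7996 = 13.7326 pm

Final frequency:
f' = c/λ' = 299792458/1.3732629e-11 = 2.1830668e+19 Hz

Frequency shift (decrease):
Δf = f₀ - f' = 3.356e+19 - 2.1830668e+19 = 1.173e+19 Hz

(Intermediate values are shown rounded; full precision is carried through to the final answer.)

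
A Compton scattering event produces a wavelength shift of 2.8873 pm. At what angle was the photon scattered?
100.95°

From the Compton formula Δλ = λ_C(1 - cos θ), we can solve for θ:

cos θ = 1 - Δλ/λ_C

Given:
- Δλ = 2.8873 pm
- λ_C = h/(m_e·c) ≈ 2.42631024 pm

cos θ = 1 - 2.8873/2.42631024
cos θ = 1 - 1.189996
cos θ = -0.189996

θ = arccos(-0.189996)
θ = 100.95°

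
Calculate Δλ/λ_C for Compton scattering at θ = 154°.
1.8988 λ_C

The Compton shift formula is:
Δλ = λ_C(1 - cos θ)

Dividing both sides by λ_C:
Δλ/λ_C = 1 - cos θ

For θ = 154°:
Δλ/λ_C = 1 - cos(154°)
Δλ/λ_C = 1 - -0.8988
Δλ/λ_C = 1.8988

This means the shift is 1.8988 × λ_C = 4.6071 pm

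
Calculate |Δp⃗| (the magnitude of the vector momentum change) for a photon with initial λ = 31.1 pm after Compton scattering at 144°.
3.8028e-23 kg·m/s

Photon momentum magnitude is p = h/λ.

Initial momentum:
p₀ = h/λ = 6.6261e-34/3.1100e-11 = 2.1306e-23 kg·m/s

After scattering:
λ' = λ + Δλ = 31.1 + 4.3892 = 35.4892 pm
p' = h/λ' = 6.6261e-34/3.5489e-11 = 1.8671e-23 kg·m/s

Momentum is a vector; the scattered photon's direction makes angle θ = 144° with the incident direction. The magnitude of the vector change Δp⃗ = p⃗₀ − p⃗' is found from the law of cosines:
|Δp⃗|² = p₀² + p'² − 2p₀p'cos θ
|Δp⃗|² = (2.1306e-23)² + (1.8671e-23)² − 2·2.1306e-23·1.8671e-23·cos(144°)
|Δp⃗| = 3.8028e-23 kg·m/s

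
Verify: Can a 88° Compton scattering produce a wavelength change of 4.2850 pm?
No, inconsistent

Calculate the expected shift for θ = 88°:

Δλ_expected = λ_C(1 - cos(88°))
Δλ_expected = 2.4263 × (1 - cos(88°))
Δλ_expected = 2.4263 × 0.9651
Δλ_expected = 2.3416 pm

Given shift: 4.2850 pm
Expected shift: 2.3416 pm
Difference: 1.9433 pm

The values do not match. The given shift corresponds to θ ≈ 140.0°, not 88°.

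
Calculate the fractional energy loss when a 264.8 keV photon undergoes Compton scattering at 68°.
0.2448 (or 24.48%)

Calculate initial and final photon energies:

Initial: E₀ = 264.8 keV → λ₀ = 4.6822 pm
Compton shift: Δλ = 1.5174 pm
Final wavelength: λ' = 6.1996 pm
Final energy: E' = 199.9880 keV

Fractional energy loss:
(E₀ - E')/E₀ = (264.8000 - 199.9880)/264.8000
= 64.8120/264.8000
= 0.2448
= 24.48%

(Intermediate values are shown rounded; full precision is carried through to the final answer.)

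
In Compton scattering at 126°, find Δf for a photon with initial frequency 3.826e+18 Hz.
1.793e+17 Hz (decrease)

Convert frequency to wavelength (c = 299792458 m/s):
λ₀ = c/f₀ = 299792458/3.826e+18 = 7.8356628e-11 m = 78.3566 pm

Calculate Compton shift:
Δλ = λ_C(1 - cos(126°)) = 3.8525 pm

Final wavelength:
λ' = λ₀ + Δλ = 78.3566 + 3.8525 = 82.2091 pm

Final frequency:
f' = c/λ' = 299792458/8.2209087e-11 = 3.6467070e+18 Hz

Frequency shift (decrease):
Δf = f₀ - f' = 3.826e+18 - 3.6467070e+18 = 1.793e+17 Hz

(Intermediate values are shown rounded; full precision is carried through to the final answer.)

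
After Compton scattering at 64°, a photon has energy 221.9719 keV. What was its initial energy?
293.6000 keV

Convert final energy to wavelength (hc ≈ 1239.842 keV·pm):
λ' = hc/E' = 1239.842 / 221.9719 = 5.5856 pm

Calculate the Compton shift:
Δλ = λ_C(1 - cos(64°))
Δλ = 2.4263 × (1 - cos(64°))
Δλ = 1.3627 pm

Initial wavelength:
λ = λ' - Δλ = 5.5856 - 1.3627 = 4.2229 pm

Initial energy:
E = hc/λ = 1239.842 / 4.2229 = 293.6000 keV

(Intermediate values are shown rounded; full precision is carried through to the final answer.)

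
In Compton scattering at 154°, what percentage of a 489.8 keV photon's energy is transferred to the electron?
0.6454 (or 64.54%)

Calculate initial and final photon energies:

Initial: E₀ = 489.8 keV → λ₀ = 2.5313 pm
Compton shift: Δλ = 4.6071 pm
Final wavelength: λ' = 7.1384 pm
Final energy: E' = 173.6866 keV

Fractional energy loss:
(E₀ - E')/E₀ = (489.8000 - 173.6866)/489.8000
= 316.1134/489.8000
= 0.6454
= 64.54%

(Intermediate values are shown rounded; full precision is carried through to the final answer.)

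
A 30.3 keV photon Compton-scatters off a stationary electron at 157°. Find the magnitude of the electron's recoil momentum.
3.0116e-23 kg·m/s

The electron is initially at rest, so by conservation of momentum:
p⃗_e = p⃗₀ − p⃗'  (incident photon momentum minus scattered photon momentum)

Photon momentum magnitudes (p = h/λ = E/c):
λ₀ = hc/E₀ = 40.9189 pm → p₀ = h/λ₀ = 1.6193e-23 kg·m/s
Δλ = λ_C(1 − cos 157°) = 4.6597 pm
λ' = 45.5786 pm → p' = h/λ' = 1.4538e-23 kg·m/s

The scattered photon makes angle θ = 157° with the incident direction, so by the law of cosines:
|p⃗_e|² = p₀² + p'² − 2p₀p'cos θ
|p⃗_e|² = (1.6193e-23)² + (1.4538e-23)² − 2·1.6193e-23·1.4538e-23·cos(157°)
|p⃗_e| = 3.0116e-23 kg·m/s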